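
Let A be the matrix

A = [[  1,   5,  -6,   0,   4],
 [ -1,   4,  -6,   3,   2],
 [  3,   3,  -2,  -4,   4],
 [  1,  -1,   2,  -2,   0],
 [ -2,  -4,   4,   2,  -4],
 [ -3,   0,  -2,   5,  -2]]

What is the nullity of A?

Row reduce to echelon form.
R2 ← R2 + R1: [0, 9, -12, 3, 6]
R3 ← R3 − (3)·R1: [0, -12, 16, -4, -8]
R4 ← R4 − R1: [0, -6, 8, -2, -4]
R5 ← R5 + (2)·R1: [0, 6, -8, 2, 4]
R6 ← R6 + (3)·R1: [0, 15, -20, 5, 10]
R3 ← R3 + (4/3)·R2: [0, 0, 0, 0, 0]
R4 ← R4 + (2/3)·R2: [0, 0, 0, 0, 0]
R5 ← R5 − (2/3)·R2: [0, 0, 0, 0, 0]
R6 ← R6 − (5/3)·R2: [0, 0, 0, 0, 0]
2 nonzero rows, so rank(A) = 2.
A has 5 columns; by rank–nullity, nullity = 5 − 2 = 3.

3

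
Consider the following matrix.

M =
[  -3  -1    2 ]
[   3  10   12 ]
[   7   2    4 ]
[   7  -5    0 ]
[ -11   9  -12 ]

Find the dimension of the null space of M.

Row reduce to echelon form.
R2 ← R2 + R1: [0, 9, 14]
R3 ← R3 + (7/3)·R1: [0, -1/3, 26/3]
R4 ← R4 + (7/3)·R1: [0, -22/3, 14/3]
R5 ← R5 − (11/3)·R1: [0, 38/3, -58/3]
R3 ← R3 + (1/27)·R2: [0, 0, 248/27]
R4 ← R4 + (22/27)·R2: [0, 0, 434/27]
R5 ← R5 − (38/27)·R2: [0, 0, -1054/27]
R4 ← R4 − (7/4)·R3: [0, 0, 0]
R5 ← R5 + (17/4)·R3: [0, 0, 0]
3 nonzero rows, so rank(M) = 3.
M has 3 columns; by rank–nullity, nullity = 3 − 3 = 0.

0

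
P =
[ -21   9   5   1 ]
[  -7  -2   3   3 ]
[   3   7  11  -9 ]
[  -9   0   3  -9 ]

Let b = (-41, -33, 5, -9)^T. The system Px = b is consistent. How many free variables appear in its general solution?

Row reduce the augmented matrix [P | b].
R2 ← R2 − (1/3)·R1: [0, -5, 4/3, 8/3, -58/3]
R3 ← R3 + (1/7)·R1: [0, 58/7, 82/7, -62/7, -6/7]
R4 ← R4 − (3/7)·R1: [0, -27/7, 6/7, -66/7, 60/7]
R3 ← R3 + (58/35)·R2: [0, 0, 1462/105, -466/105, -3454/105]
R4 ← R4 − (27/35)·R2: [0, 0, -6/35, -402/35, 822/35]
R4 ← R4 + (9/731)·R3: [0, 0, 0, -8436/731, 16872/731]
The echelon form has 4 nonzero rows, and every pivot lies in the first 4 columns, so rank(P) = rank([P|b]) = 4.
The system is consistent.
Free variables = (unknowns) − (rank) = 4 − 4 = 0.

0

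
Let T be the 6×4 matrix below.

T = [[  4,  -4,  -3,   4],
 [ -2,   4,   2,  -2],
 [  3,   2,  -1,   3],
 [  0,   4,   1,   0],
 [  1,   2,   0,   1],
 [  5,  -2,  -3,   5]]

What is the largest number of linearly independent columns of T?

Row reduce to echelon form.
R2 ← R2 + (1/2)·R1: [0, 2, 1/2, 0]
R3 ← R3 − (3/4)·R1: [0, 5, 5/4, 0]
R5 ← R5 − (1/4)·R1: [0, 3, 3/4, 0]
R6 ← R6 − (5/4)·R1: [0, 3, 3/4, 0]
R3 ← R3 − (5/2)·R2: [0, 0, 0, 0]
R4 ← R4 − (2)·R2: [0, 0, 0, 0]
R5 ← R5 − (3/2)·R2: [0, 0, 0, 0]
R6 ← R6 − (3/2)·R2: [0, 0, 0, 0]
Echelon form has 2 nonzero rows, so rank(T) = 2.
The rank gives the maximum number of linearly independent columns: 2.

2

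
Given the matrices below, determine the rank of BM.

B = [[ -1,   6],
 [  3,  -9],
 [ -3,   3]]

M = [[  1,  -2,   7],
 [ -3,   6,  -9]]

2

First compute BM:
[[-19,  38, -61],
 [ 30, -60, 102],
 [-12,  24, -48]]
Now row reduce the product.
R2 ← R2 + (30/19)·R1: [0, 0, 108/19]
R3 ← R3 − (12/19)·R1: [0, 0, -180/19]
R3 ← R3 + (5/3)·R2: [0, 0, 0]
2 nonzero rows, so rank(BM) = 2.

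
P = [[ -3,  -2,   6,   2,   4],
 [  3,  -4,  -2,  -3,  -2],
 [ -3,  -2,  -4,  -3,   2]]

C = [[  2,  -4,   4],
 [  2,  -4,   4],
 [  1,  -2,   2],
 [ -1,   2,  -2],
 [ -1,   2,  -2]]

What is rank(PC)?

1

First compute PC:
[[-10,  20, -20],
 [  1,  -2,   2],
 [-13,  26, -26]]
Now row reduce the product.
R2 ← R2 + (1/10)·R1: [0, 0, 0]
R3 ← R3 − (13/10)·R1: [0, 0, 0]
1 nonzero row, so rank(PC) = 1.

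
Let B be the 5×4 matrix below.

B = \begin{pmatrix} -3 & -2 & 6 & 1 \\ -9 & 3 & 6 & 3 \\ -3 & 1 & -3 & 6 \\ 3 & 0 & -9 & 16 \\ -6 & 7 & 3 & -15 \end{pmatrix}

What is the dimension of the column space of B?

4

Row reduce to echelon form.
R2 ← R2 − (3)·R1: [0, 9, -12, 0]
R3 ← R3 − R1: [0, 3, -9, 5]
R4 ← R4 + R1: [0, -2, -3, 17]
R5 ← R5 − (2)·R1: [0, 11, -9, -17]
R3 ← R3 − (1/3)·R2: [0, 0, -5, 5]
R4 ← R4 + (2/9)·R2: [0, 0, -17/3, 17]
R5 ← R5 − (11/9)·R2: [0, 0, 17/3, -17]
R4 ← R4 − (17/15)·R3: [0, 0, 0, 34/3]
R5 ← R5 + (17/15)·R3: [0, 0, 0, -34/3]
R5 ← R5 + R4: [0, 0, 0, 0]
Echelon form has 4 nonzero rows, so rank(B) = 4.
The column space has dimension equal to the rank: 4.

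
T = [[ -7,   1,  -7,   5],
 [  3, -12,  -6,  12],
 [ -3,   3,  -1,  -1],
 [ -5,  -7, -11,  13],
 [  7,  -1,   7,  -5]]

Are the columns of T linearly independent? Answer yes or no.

no

Row reduce T to echelon form.
R2 ← R2 + (3/7)·R1: [0, -81/7, -9, 99/7]
R3 ← R3 − (3/7)·R1: [0, 18/7, 2, -22/7]
R4 ← R4 − (5/7)·R1: [0, -54/7, -6, 66/7]
R5 ← R5 + R1: [0, 0, 0, 0]
R3 ← R3 + (2/9)·R2: [0, 0, 0, 0]
R4 ← R4 − (2/3)·R2: [0, 0, 0, 0]
2 pivots among 4 columns.
Only 2 < 4 pivot columns, so the columns are linearly dependent.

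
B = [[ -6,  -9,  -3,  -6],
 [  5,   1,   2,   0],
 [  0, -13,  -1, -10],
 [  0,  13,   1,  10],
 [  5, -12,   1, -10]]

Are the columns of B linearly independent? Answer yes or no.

Row reduce B to echelon form.
R2 ← R2 + (5/6)·R1: [0, -13/2, -1/2, -5]
R5 ← R5 + (5/6)·R1: [0, -39/2, -3/2, -15]
R3 ← R3 − (2)·R2: [0, 0, 0, 0]
R4 ← R4 + (2)·R2: [0, 0, 0, 0]
R5 ← R5 − (3)·R2: [0, 0, 0, 0]
2 pivots among 4 columns.
Only 2 < 4 pivot columns, so the columns are linearly dependent.

no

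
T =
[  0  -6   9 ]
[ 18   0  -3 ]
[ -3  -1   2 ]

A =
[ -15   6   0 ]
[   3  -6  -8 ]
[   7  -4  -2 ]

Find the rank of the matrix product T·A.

First compute TA:
[[ 45,   0,  30],
 [-291, 120,   6],
 [ 56, -20,   4]]
Now row reduce the product.
R2 ← R2 + (97/15)·R1: [0, 120, 200]
R3 ← R3 − (56/45)·R1: [0, -20, -100/3]
R3 ← R3 + (1/6)·R2: [0, 0, 0]
2 nonzero rows, so rank(TA) = 2.

2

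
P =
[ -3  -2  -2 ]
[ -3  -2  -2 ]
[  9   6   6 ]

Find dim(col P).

Row reduce to echelon form.
R2 ← R2 − R1: [0, 0, 0]
R3 ← R3 + (3)·R1: [0, 0, 0]
Echelon form has 1 nonzero row, so rank(P) = 1.
The column space has dimension equal to the rank: 1.

1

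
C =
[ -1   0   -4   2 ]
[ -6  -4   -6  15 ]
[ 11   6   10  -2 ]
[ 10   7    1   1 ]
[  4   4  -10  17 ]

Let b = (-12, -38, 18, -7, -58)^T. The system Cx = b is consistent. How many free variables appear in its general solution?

Row reduce the augmented matrix [C | b].
R2 ← R2 − (6)·R1: [0, -4, 18, 3, 34]
R3 ← R3 + (11)·R1: [0, 6, -34, 20, -114]
R4 ← R4 + (10)·R1: [0, 7, -39, 21, -127]
R5 ← R5 + (4)·R1: [0, 4, -26, 25, -106]
R3 ← R3 + (3/2)·R2: [0, 0, -7, 49/2, -63]
R4 ← R4 + (7/4)·R2: [0, 0, -15/2, 105/4, -135/2]
R5 ← R5 + R2: [0, 0, -8, 28, -72]
R4 ← R4 − (15/14)·R3: [0, 0, 0, 0, 0]
R5 ← R5 − (8/7)·R3: [0, 0, 0, 0, 0]
The echelon form has 3 nonzero rows, and every pivot lies in the first 4 columns, so rank(C) = rank([C|b]) = 3.
The system is consistent.
Free variables = (unknowns) − (rank) = 4 − 3 = 1.

1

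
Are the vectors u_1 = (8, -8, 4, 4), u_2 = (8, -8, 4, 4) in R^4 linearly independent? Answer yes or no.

Form the matrix with these vectors as rows and row reduce.
R2 ← R2 − R1: [0, 0, 0, 0]
1 nonzero row, so the 2 vectors span a space of dimension 1.
Since 1 < 2, the vectors are linearly dependent.

no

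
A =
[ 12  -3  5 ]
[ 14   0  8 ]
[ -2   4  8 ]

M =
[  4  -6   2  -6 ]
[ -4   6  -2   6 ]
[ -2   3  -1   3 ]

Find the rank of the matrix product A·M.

First compute AM:
[[ 50, -75,  25, -75],
 [ 40, -60,  20, -60],
 [-40,  60, -20,  60]]
Now row reduce the product.
R2 ← R2 − (4/5)·R1: [0, 0, 0, 0]
R3 ← R3 + (4/5)·R1: [0, 0, 0, 0]
1 nonzero row, so rank(AM) = 1.

1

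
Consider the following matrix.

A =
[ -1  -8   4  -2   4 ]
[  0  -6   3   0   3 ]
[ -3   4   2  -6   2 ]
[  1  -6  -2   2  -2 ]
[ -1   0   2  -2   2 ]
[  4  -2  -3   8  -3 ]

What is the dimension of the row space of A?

3

Row reduce to echelon form.
R3 ← R3 − (3)·R1: [0, 28, -10, 0, -10]
R4 ← R4 + R1: [0, -14, 2, 0, 2]
R5 ← R5 − R1: [0, 8, -2, 0, -2]
R6 ← R6 + (4)·R1: [0, -34, 13, 0, 13]
R3 ← R3 + (14/3)·R2: [0, 0, 4, 0, 4]
R4 ← R4 − (7/3)·R2: [0, 0, -5, 0, -5]
R5 ← R5 + (4/3)·R2: [0, 0, 2, 0, 2]
R6 ← R6 − (17/3)·R2: [0, 0, -4, 0, -4]
R4 ← R4 + (5/4)·R3: [0, 0, 0, 0, 0]
R5 ← R5 − (1/2)·R3: [0, 0, 0, 0, 0]
R6 ← R6 + R3: [0, 0, 0, 0, 0]
Echelon form has 3 nonzero rows, so rank(A) = 3.
The row space has dimension equal to the rank: 3.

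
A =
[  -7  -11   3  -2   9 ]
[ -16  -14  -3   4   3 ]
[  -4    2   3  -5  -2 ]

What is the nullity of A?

Row reduce to echelon form.
R2 ← R2 − (16/7)·R1: [0, 78/7, -69/7, 60/7, -123/7]
R3 ← R3 − (4/7)·R1: [0, 58/7, 9/7, -27/7, -50/7]
R3 ← R3 − (29/39)·R2: [0, 0, 112/13, -133/13, 77/13]
3 nonzero rows, so rank(A) = 3.
A has 5 columns; by rank–nullity, nullity = 5 − 3 = 2.

2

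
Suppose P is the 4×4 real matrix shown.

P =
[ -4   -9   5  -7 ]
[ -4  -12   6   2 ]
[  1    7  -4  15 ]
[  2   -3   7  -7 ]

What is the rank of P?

4

Row reduce to echelon form.
R2 ← R2 − R1: [0, -3, 1, 9]
R3 ← R3 + (1/4)·R1: [0, 19/4, -11/4, 53/4]
R4 ← R4 + (1/2)·R1: [0, -15/2, 19/2, -21/2]
R3 ← R3 + (19/12)·R2: [0, 0, -7/6, 55/2]
R4 ← R4 − (5/2)·R2: [0, 0, 7, -33]
R4 ← R4 + (6)·R3: [0, 0, 0, 132]
Echelon form has 4 nonzero rows, so rank(P) = 4.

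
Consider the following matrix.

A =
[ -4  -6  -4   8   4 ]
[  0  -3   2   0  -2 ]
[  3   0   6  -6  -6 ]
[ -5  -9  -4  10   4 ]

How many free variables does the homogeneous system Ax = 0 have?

Row reduce to echelon form.
R3 ← R3 + (3/4)·R1: [0, -9/2, 3, 0, -3]
R4 ← R4 − (5/4)·R1: [0, -3/2, 1, 0, -1]
R3 ← R3 − (3/2)·R2: [0, 0, 0, 0, 0]
R4 ← R4 − (1/2)·R2: [0, 0, 0, 0, 0]
2 nonzero rows, so rank(A) = 2.
A has 5 columns; by rank–nullity, nullity = 5 − 2 = 3.

3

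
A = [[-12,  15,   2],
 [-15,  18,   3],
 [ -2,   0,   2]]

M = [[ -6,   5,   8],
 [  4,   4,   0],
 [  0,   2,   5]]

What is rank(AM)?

First compute AM:
[[132,   4, -86],
 [162,   3, -105],
 [ 12,  -6,  -6]]
Now row reduce the product.
R2 ← R2 − (27/22)·R1: [0, -21/11, 6/11]
R3 ← R3 − (1/11)·R1: [0, -70/11, 20/11]
R3 ← R3 − (10/3)·R2: [0, 0, 0]
2 nonzero rows, so rank(AM) = 2.

2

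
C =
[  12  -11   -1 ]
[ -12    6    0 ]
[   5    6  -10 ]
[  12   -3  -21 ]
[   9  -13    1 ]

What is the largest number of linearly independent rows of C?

3

Row reduce to echelon form.
R2 ← R2 + R1: [0, -5, -1]
R3 ← R3 − (5/12)·R1: [0, 127/12, -115/12]
R4 ← R4 − R1: [0, 8, -20]
R5 ← R5 − (3/4)·R1: [0, -19/4, 7/4]
R3 ← R3 + (127/60)·R2: [0, 0, -117/10]
R4 ← R4 + (8/5)·R2: [0, 0, -108/5]
R5 ← R5 − (19/20)·R2: [0, 0, 27/10]
R4 ← R4 − (24/13)·R3: [0, 0, 0]
R5 ← R5 + (3/13)·R3: [0, 0, 0]
Echelon form has 3 nonzero rows, so rank(C) = 3.
The rank gives the maximum number of linearly independent rows: 3.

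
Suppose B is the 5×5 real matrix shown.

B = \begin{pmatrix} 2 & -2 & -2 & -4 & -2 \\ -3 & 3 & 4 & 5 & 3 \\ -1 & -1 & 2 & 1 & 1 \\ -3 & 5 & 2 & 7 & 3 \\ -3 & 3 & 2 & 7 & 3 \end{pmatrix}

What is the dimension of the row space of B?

3

Row reduce to echelon form.
R2 ← R2 + (3/2)·R1: [0, 0, 1, -1, 0]
R3 ← R3 + (1/2)·R1: [0, -2, 1, -1, 0]
R4 ← R4 + (3/2)·R1: [0, 2, -1, 1, 0]
R5 ← R5 + (3/2)·R1: [0, 0, -1, 1, 0]
Swap R2 ↔ R3
R4 ← R4 + R2: [0, 0, 0, 0, 0]
R5 ← R5 + R3: [0, 0, 0, 0, 0]
Echelon form has 3 nonzero rows, so rank(B) = 3.
The row space has dimension equal to the rank: 3.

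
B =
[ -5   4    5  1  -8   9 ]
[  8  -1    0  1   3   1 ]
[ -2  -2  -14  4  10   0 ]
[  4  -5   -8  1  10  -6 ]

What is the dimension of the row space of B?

4

Row reduce to echelon form.
R2 ← R2 + (8/5)·R1: [0, 27/5, 8, 13/5, -49/5, 77/5]
R3 ← R3 − (2/5)·R1: [0, -18/5, -16, 18/5, 66/5, -18/5]
R4 ← R4 + (4/5)·R1: [0, -9/5, -4, 9/5, 18/5, 6/5]
R3 ← R3 + (2/3)·R2: [0, 0, -32/3, 16/3, 20/3, 20/3]
R4 ← R4 + (1/3)·R2: [0, 0, -4/3, 8/3, 1/3, 19/3]
R4 ← R4 − (1/8)·R3: [0, 0, 0, 2, -1/2, 11/2]
Echelon form has 4 nonzero rows, so rank(B) = 4.
The row space has dimension equal to the rank: 4.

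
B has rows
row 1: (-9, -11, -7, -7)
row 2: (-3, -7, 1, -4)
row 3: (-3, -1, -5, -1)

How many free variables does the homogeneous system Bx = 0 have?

Row reduce to echelon form.
R2 ← R2 − (1/3)·R1: [0, -10/3, 10/3, -5/3]
R3 ← R3 − (1/3)·R1: [0, 8/3, -8/3, 4/3]
R3 ← R3 + (4/5)·R2: [0, 0, 0, 0]
2 nonzero rows, so rank(B) = 2.
B has 4 columns; by rank–nullity, nullity = 4 − 2 = 2.

2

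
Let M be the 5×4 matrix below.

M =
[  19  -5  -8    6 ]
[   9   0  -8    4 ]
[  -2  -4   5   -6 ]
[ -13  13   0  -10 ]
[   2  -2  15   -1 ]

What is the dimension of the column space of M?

Row reduce to echelon form.
R2 ← R2 − (9/19)·R1: [0, 45/19, -80/19, 22/19]
R3 ← R3 + (2/19)·R1: [0, -86/19, 79/19, -102/19]
R4 ← R4 + (13/19)·R1: [0, 182/19, -104/19, -112/19]
R5 ← R5 − (2/19)·R1: [0, -28/19, 301/19, -31/19]
R3 ← R3 + (86/45)·R2: [0, 0, -35/9, -142/45]
R4 ← R4 − (182/45)·R2: [0, 0, 104/9, -476/45]
R5 ← R5 + (28/45)·R2: [0, 0, 119/9, -41/45]
R4 ← R4 + (104/35)·R3: [0, 0, 0, -3492/175]
R5 ← R5 + (17/5)·R3: [0, 0, 0, -291/25]
R5 ← R5 − (7/12)·R4: [0, 0, 0, 0]
Echelon form has 4 nonzero rows, so rank(M) = 4.
The column space has dimension equal to the rank: 4.

4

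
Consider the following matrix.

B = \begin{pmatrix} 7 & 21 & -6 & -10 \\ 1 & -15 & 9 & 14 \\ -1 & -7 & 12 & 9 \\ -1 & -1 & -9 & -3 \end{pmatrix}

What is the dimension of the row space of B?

4

Row reduce to echelon form.
R2 ← R2 − (1/7)·R1: [0, -18, 69/7, 108/7]
R3 ← R3 + (1/7)·R1: [0, -4, 78/7, 53/7]
R4 ← R4 + (1/7)·R1: [0, 2, -69/7, -31/7]
R3 ← R3 − (2/9)·R2: [0, 0, 188/21, 29/7]
R4 ← R4 + (1/9)·R2: [0, 0, -184/21, -19/7]
R4 ← R4 + (46/47)·R3: [0, 0, 0, 63/47]
Echelon form has 4 nonzero rows, so rank(B) = 4.
The row space has dimension equal to the rank: 4.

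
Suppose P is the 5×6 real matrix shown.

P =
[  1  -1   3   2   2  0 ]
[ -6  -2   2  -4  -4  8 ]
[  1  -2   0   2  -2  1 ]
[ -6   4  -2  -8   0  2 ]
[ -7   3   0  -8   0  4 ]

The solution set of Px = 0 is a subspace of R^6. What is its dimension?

Row reduce to echelon form.
R2 ← R2 + (6)·R1: [0, -8, 20, 8, 8, 8]
R3 ← R3 − R1: [0, -1, -3, 0, -4, 1]
R4 ← R4 + (6)·R1: [0, -2, 16, 4, 12, 2]
R5 ← R5 + (7)·R1: [0, -4, 21, 6, 14, 4]
R3 ← R3 − (1/8)·R2: [0, 0, -11/2, -1, -5, 0]
R4 ← R4 − (1/4)·R2: [0, 0, 11, 2, 10, 0]
R5 ← R5 − (1/2)·R2: [0, 0, 11, 2, 10, 0]
R4 ← R4 + (2)·R3: [0, 0, 0, 0, 0, 0]
R5 ← R5 + (2)·R3: [0, 0, 0, 0, 0, 0]
3 nonzero rows, so rank(P) = 3.
P has 6 columns; by rank–nullity, nullity = 6 − 3 = 3.

3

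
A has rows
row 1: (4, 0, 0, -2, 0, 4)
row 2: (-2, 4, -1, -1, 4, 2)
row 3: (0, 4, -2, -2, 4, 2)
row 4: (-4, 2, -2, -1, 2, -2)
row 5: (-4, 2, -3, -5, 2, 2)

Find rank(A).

4

Row reduce to echelon form.
R2 ← R2 + (1/2)·R1: [0, 4, -1, -2, 4, 4]
R4 ← R4 + R1: [0, 2, -2, -3, 2, 2]
R5 ← R5 + R1: [0, 2, -3, -7, 2, 6]
R3 ← R3 − R2: [0, 0, -1, 0, 0, -2]
R4 ← R4 − (1/2)·R2: [0, 0, -3/2, -2, 0, 0]
R5 ← R5 − (1/2)·R2: [0, 0, -5/2, -6, 0, 4]
R4 ← R4 − (3/2)·R3: [0, 0, 0, -2, 0, 3]
R5 ← R5 − (5/2)·R3: [0, 0, 0, -6, 0, 9]
R5 ← R5 − (3)·R4: [0, 0, 0, 0, 0, 0]
Echelon form has 4 nonzero rows, so rank(A) = 4.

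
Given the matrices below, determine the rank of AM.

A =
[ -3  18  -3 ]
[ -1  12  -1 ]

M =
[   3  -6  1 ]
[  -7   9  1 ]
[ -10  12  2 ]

2

First compute AM:
[[-105, 144,   9],
 [-77, 102,   9]]
Now row reduce the product.
R2 ← R2 − (11/15)·R1: [0, -18/5, 12/5]
2 nonzero rows, so rank(AM) = 2.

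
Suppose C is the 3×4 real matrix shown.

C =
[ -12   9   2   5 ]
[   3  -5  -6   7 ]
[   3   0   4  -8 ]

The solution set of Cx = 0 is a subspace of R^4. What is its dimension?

Row reduce to echelon form.
R2 ← R2 + (1/4)·R1: [0, -11/4, -11/2, 33/4]
R3 ← R3 + (1/4)·R1: [0, 9/4, 9/2, -27/4]
R3 ← R3 + (9/11)·R2: [0, 0, 0, 0]
2 nonzero rows, so rank(C) = 2.
C has 4 columns; by rank–nullity, nullity = 4 − 2 = 2.

2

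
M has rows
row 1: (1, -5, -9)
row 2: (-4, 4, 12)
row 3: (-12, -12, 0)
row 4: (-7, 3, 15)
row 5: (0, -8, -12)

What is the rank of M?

2

Row reduce to echelon form.
R2 ← R2 + (4)·R1: [0, -16, -24]
R3 ← R3 + (12)·R1: [0, -72, -108]
R4 ← R4 + (7)·R1: [0, -32, -48]
R3 ← R3 − (9/2)·R2: [0, 0, 0]
R4 ← R4 − (2)·R2: [0, 0, 0]
R5 ← R5 − (1/2)·R2: [0, 0, 0]
Echelon form has 2 nonzero rows, so rank(M) = 2.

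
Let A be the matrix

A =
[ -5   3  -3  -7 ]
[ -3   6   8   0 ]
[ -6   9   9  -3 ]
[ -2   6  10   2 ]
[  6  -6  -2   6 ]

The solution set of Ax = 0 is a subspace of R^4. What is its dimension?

2

Row reduce to echelon form.
R2 ← R2 − (3/5)·R1: [0, 21/5, 49/5, 21/5]
R3 ← R3 − (6/5)·R1: [0, 27/5, 63/5, 27/5]
R4 ← R4 − (2/5)·R1: [0, 24/5, 56/5, 24/5]
R5 ← R5 + (6/5)·R1: [0, -12/5, -28/5, -12/5]
R3 ← R3 − (9/7)·R2: [0, 0, 0, 0]
R4 ← R4 − (8/7)·R2: [0, 0, 0, 0]
R5 ← R5 + (4/7)·R2: [0, 0, 0, 0]
2 nonzero rows, so rank(A) = 2.
A has 4 columns; by rank–nullity, nullity = 4 − 2 = 2.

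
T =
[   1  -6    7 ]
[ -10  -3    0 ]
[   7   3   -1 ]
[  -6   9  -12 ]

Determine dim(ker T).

1

Row reduce to echelon form.
R2 ← R2 + (10)·R1: [0, -63, 70]
R3 ← R3 − (7)·R1: [0, 45, -50]
R4 ← R4 + (6)·R1: [0, -27, 30]
R3 ← R3 + (5/7)·R2: [0, 0, 0]
R4 ← R4 − (3/7)·R2: [0, 0, 0]
2 nonzero rows, so rank(T) = 2.
T has 3 columns; by rank–nullity, nullity = 3 − 2 = 1.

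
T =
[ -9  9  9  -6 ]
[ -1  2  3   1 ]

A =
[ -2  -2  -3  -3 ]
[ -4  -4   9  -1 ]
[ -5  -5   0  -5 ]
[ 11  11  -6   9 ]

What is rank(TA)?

First compute TA:
[[-129, -129, 144, -81],
 [-10, -10,  15,  -5]]
Now row reduce the product.
R2 ← R2 − (10/129)·R1: [0, 0, 165/43, 55/43]
2 nonzero rows, so rank(TA) = 2.

2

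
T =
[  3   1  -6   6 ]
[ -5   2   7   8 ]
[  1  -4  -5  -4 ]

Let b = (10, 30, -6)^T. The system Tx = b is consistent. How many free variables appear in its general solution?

Row reduce the augmented matrix [T | b].
R2 ← R2 + (5/3)·R1: [0, 11/3, -3, 18, 140/3]
R3 ← R3 − (1/3)·R1: [0, -13/3, -3, -6, -28/3]
R3 ← R3 + (13/11)·R2: [0, 0, -72/11, 168/11, 504/11]
The echelon form has 3 nonzero rows, and every pivot lies in the first 4 columns, so rank(T) = rank([T|b]) = 3.
The system is consistent.
Free variables = (unknowns) − (rank) = 4 − 3 = 1.

1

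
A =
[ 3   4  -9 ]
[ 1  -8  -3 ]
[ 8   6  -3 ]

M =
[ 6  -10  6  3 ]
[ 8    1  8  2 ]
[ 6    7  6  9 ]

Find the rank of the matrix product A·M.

First compute AM:
[[ -4, -89,  -4, -64],
 [-76, -39, -76, -40],
 [ 78, -95,  78,   9]]
Now row reduce the product.
R2 ← R2 − (19)·R1: [0, 1652, 0, 1176]
R3 ← R3 + (39/2)·R1: [0, -3661/2, 0, -1239]
R3 ← R3 + (523/472)·R2: [0, 0, 0, 3780/59]
3 nonzero rows, so rank(AM) = 3.

3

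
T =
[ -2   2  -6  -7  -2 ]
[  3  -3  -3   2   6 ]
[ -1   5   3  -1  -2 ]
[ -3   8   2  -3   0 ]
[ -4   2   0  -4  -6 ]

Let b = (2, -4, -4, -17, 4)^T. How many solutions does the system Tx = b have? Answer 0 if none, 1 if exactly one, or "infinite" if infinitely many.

Row reduce the augmented matrix [T | b].
R2 ← R2 + (3/2)·R1: [0, 0, -12, -17/2, 3, -1]
R3 ← R3 − (1/2)·R1: [0, 4, 6, 5/2, -1, -5]
R4 ← R4 − (3/2)·R1: [0, 5, 11, 15/2, 3, -20]
R5 ← R5 − (2)·R1: [0, -2, 12, 10, -2, 0]
Swap R2 ↔ R3
R4 ← R4 − (5/4)·R2: [0, 0, 7/2, 35/8, 17/4, -55/4]
R5 ← R5 + (1/2)·R2: [0, 0, 15, 45/4, -5/2, -5/2]
R4 ← R4 + (7/24)·R3: [0, 0, 0, 91/48, 41/8, -337/24]
R5 ← R5 + (5/4)·R3: [0, 0, 0, 5/8, 5/4, -15/4]
R5 ← R5 − (30/91)·R4: [0, 0, 0, 0, -40/91, 80/91]
The echelon form has 5 nonzero rows, and every pivot lies in the first 5 columns, so rank(T) = rank([T|b]) = 5.
The system is consistent.
rank = 5 = number of unknowns, so the solution is unique.

1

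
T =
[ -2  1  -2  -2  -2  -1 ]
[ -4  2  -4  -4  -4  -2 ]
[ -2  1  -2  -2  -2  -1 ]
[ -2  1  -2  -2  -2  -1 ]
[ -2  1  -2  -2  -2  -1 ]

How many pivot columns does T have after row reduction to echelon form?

Row reduce to echelon form.
R2 ← R2 − (2)·R1: [0, 0, 0, 0, 0, 0]
R3 ← R3 − R1: [0, 0, 0, 0, 0, 0]
R4 ← R4 − R1: [0, 0, 0, 0, 0, 0]
R5 ← R5 − R1: [0, 0, 0, 0, 0, 0]
Echelon form has 1 nonzero row, so rank(T) = 1.
Each nonzero row contributes one pivot column: 1 pivot columns.

1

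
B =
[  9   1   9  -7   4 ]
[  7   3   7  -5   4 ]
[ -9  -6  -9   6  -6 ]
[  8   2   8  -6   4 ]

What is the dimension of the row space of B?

Row reduce to echelon form.
R2 ← R2 − (7/9)·R1: [0, 20/9, 0, 4/9, 8/9]
R3 ← R3 + R1: [0, -5, 0, -1, -2]
R4 ← R4 − (8/9)·R1: [0, 10/9, 0, 2/9, 4/9]
R3 ← R3 + (9/4)·R2: [0, 0, 0, 0, 0]
R4 ← R4 − (1/2)·R2: [0, 0, 0, 0, 0]
Echelon form has 2 nonzero rows, so rank(B) = 2.
The row space has dimension equal to the rank: 2.

2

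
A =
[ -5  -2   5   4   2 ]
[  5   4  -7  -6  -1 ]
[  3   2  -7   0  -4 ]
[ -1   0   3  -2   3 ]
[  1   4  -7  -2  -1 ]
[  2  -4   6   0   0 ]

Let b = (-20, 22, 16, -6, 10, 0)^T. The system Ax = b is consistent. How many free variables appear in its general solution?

2

Row reduce the augmented matrix [A | b].
R2 ← R2 + R1: [0, 2, -2, -2, 1, 2]
R3 ← R3 + (3/5)·R1: [0, 4/5, -4, 12/5, -14/5, 4]
R4 ← R4 − (1/5)·R1: [0, 2/5, 2, -14/5, 13/5, -2]
R5 ← R5 + (1/5)·R1: [0, 18/5, -6, -6/5, -3/5, 6]
R6 ← R6 + (2/5)·R1: [0, -24/5, 8, 8/5, 4/5, -8]
R3 ← R3 − (2/5)·R2: [0, 0, -16/5, 16/5, -16/5, 16/5]
R4 ← R4 − (1/5)·R2: [0, 0, 12/5, -12/5, 12/5, -12/5]
R5 ← R5 − (9/5)·R2: [0, 0, -12/5, 12/5, -12/5, 12/5]
R6 ← R6 + (12/5)·R2: [0, 0, 16/5, -16/5, 16/5, -16/5]
R4 ← R4 + (3/4)·R3: [0, 0, 0, 0, 0, 0]
R5 ← R5 − (3/4)·R3: [0, 0, 0, 0, 0, 0]
R6 ← R6 + R3: [0, 0, 0, 0, 0, 0]
The echelon form has 3 nonzero rows, and every pivot lies in the first 5 columns, so rank(A) = rank([A|b]) = 3.
The system is consistent.
Free variables = (unknowns) − (rank) = 5 − 3 = 2.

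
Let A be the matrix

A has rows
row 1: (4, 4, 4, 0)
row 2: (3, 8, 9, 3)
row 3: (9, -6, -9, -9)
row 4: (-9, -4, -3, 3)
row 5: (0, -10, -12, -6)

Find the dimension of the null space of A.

Row reduce to echelon form.
R2 ← R2 − (3/4)·R1: [0, 5, 6, 3]
R3 ← R3 − (9/4)·R1: [0, -15, -18, -9]
R4 ← R4 + (9/4)·R1: [0, 5, 6, 3]
R3 ← R3 + (3)·R2: [0, 0, 0, 0]
R4 ← R4 − R2: [0, 0, 0, 0]
R5 ← R5 + (2)·R2: [0, 0, 0, 0]
2 nonzero rows, so rank(A) = 2.
A has 4 columns; by rank–nullity, nullity = 4 − 2 = 2.

2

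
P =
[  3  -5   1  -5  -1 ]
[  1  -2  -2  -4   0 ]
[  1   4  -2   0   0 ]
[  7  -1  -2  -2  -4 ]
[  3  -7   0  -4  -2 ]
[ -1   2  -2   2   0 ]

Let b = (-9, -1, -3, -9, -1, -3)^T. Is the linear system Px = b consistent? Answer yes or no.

no

Row reduce the augmented matrix [P | b].
R2 ← R2 − (1/3)·R1: [0, -1/3, -7/3, -7/3, 1/3, 2]
R3 ← R3 − (1/3)·R1: [0, 17/3, -7/3, 5/3, 1/3, 0]
R4 ← R4 − (7/3)·R1: [0, 32/3, -13/3, 29/3, -5/3, 12]
R5 ← R5 − R1: [0, -2, -1, 1, -1, 8]
R6 ← R6 + (1/3)·R1: [0, 1/3, -5/3, 1/3, -1/3, -6]
R3 ← R3 + (17)·R2: [0, 0, -42, -38, 6, 34]
R4 ← R4 + (32)·R2: [0, 0, -79, -65, 9, 76]
R5 ← R5 − (6)·R2: [0, 0, 13, 15, -3, -4]
R6 ← R6 + R2: [0, 0, -4, -2, 0, -4]
R4 ← R4 − (79/42)·R3: [0, 0, 0, 136/21, -16/7, 253/21]
R5 ← R5 + (13/42)·R3: [0, 0, 0, 68/21, -8/7, 137/21]
R6 ← R6 − (2/21)·R3: [0, 0, 0, 34/21, -4/7, -152/21]
R5 ← R5 − (1/2)·R4: [0, 0, 0, 0, 0, 1/2]
R6 ← R6 − (1/4)·R4: [0, 0, 0, 0, 0, -41/4]
R6 ← R6 + (41/2)·R5: [0, 0, 0, 0, 0, 0]
The echelon form has 5 nonzero rows; the last pivot sits in the augmented column, so rank(P) = 4 but rank([P|b]) = 5.
Since the ranks differ, the system is inconsistent.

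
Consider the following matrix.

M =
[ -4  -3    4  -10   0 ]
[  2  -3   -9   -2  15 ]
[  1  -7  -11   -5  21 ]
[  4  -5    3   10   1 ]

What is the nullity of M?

1

Row reduce to echelon form.
R2 ← R2 + (1/2)·R1: [0, -9/2, -7, -7, 15]
R3 ← R3 + (1/4)·R1: [0, -31/4, -10, -15/2, 21]
R4 ← R4 + R1: [0, -8, 7, 0, 1]
R3 ← R3 − (31/18)·R2: [0, 0, 37/18, 41/9, -29/6]
R4 ← R4 − (16/9)·R2: [0, 0, 175/9, 112/9, -77/3]
R4 ← R4 − (350/37)·R3: [0, 0, 0, -1134/37, 742/37]
4 nonzero rows, so rank(M) = 4.
M has 5 columns; by rank–nullity, nullity = 5 − 4 = 1.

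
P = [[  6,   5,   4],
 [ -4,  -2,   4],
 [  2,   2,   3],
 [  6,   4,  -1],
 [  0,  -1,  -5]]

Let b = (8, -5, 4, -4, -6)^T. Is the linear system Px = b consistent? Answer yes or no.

no

Row reduce the augmented matrix [P | b].
R2 ← R2 + (2/3)·R1: [0, 4/3, 20/3, 1/3]
R3 ← R3 − (1/3)·R1: [0, 1/3, 5/3, 4/3]
R4 ← R4 − R1: [0, -1, -5, -12]
R3 ← R3 − (1/4)·R2: [0, 0, 0, 5/4]
R4 ← R4 + (3/4)·R2: [0, 0, 0, -47/4]
R5 ← R5 + (3/4)·R2: [0, 0, 0, -23/4]
R4 ← R4 + (47/5)·R3: [0, 0, 0, 0]
R5 ← R5 + (23/5)·R3: [0, 0, 0, 0]
The echelon form has 3 nonzero rows; the last pivot sits in the augmented column, so rank(P) = 2 but rank([P|b]) = 3.
Since the ranks differ, the system is inconsistent.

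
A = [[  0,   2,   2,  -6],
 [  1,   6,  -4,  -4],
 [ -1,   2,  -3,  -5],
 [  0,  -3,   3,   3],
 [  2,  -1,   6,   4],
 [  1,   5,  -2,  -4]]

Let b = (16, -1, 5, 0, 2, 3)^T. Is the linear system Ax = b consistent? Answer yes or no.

Row reduce the augmented matrix [A | b].
Swap R1 ↔ R2
R3 ← R3 + R1: [0, 8, -7, -9, 4]
R5 ← R5 − (2)·R1: [0, -13, 14, 12, 4]
R6 ← R6 − R1: [0, -1, 2, 0, 4]
R3 ← R3 − (4)·R2: [0, 0, -15, 15, -60]
R4 ← R4 + (3/2)·R2: [0, 0, 6, -6, 24]
R5 ← R5 + (13/2)·R2: [0, 0, 27, -27, 108]
R6 ← R6 + (1/2)·R2: [0, 0, 3, -3, 12]
R4 ← R4 + (2/5)·R3: [0, 0, 0, 0, 0]
R5 ← R5 + (9/5)·R3: [0, 0, 0, 0, 0]
R6 ← R6 + (1/5)·R3: [0, 0, 0, 0, 0]
The echelon form has 3 nonzero rows, and every pivot lies in the first 4 columns, so rank(A) = rank([A|b]) = 3.
The system is consistent.

yes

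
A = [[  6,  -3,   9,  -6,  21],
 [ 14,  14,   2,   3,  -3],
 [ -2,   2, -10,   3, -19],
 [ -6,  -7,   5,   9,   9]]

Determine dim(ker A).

1

Row reduce to echelon form.
R2 ← R2 − (7/3)·R1: [0, 21, -19, 17, -52]
R3 ← R3 + (1/3)·R1: [0, 1, -7, 1, -12]
R4 ← R4 + R1: [0, -10, 14, 3, 30]
R3 ← R3 − (1/21)·R2: [0, 0, -128/21, 4/21, -200/21]
R4 ← R4 + (10/21)·R2: [0, 0, 104/21, 233/21, 110/21]
R4 ← R4 + (13/16)·R3: [0, 0, 0, 45/4, -5/2]
4 nonzero rows, so rank(A) = 4.
A has 5 columns; by rank–nullity, nullity = 5 − 4 = 1.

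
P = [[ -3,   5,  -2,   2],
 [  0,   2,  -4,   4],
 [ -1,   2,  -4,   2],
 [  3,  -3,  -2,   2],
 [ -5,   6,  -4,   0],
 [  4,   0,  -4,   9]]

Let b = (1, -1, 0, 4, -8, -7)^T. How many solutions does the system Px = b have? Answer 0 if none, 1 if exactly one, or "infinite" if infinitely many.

0

Row reduce the augmented matrix [P | b].
R3 ← R3 − (1/3)·R1: [0, 1/3, -10/3, 4/3, -1/3]
R4 ← R4 + R1: [0, 2, -4, 4, 5]
R5 ← R5 − (5/3)·R1: [0, -7/3, -2/3, -10/3, -29/3]
R6 ← R6 + (4/3)·R1: [0, 20/3, -20/3, 35/3, -17/3]
R3 ← R3 − (1/6)·R2: [0, 0, -8/3, 2/3, -1/6]
R4 ← R4 − R2: [0, 0, 0, 0, 6]
R5 ← R5 + (7/6)·R2: [0, 0, -16/3, 4/3, -65/6]
R6 ← R6 − (10/3)·R2: [0, 0, 20/3, -5/3, -7/3]
R5 ← R5 − (2)·R3: [0, 0, 0, 0, -21/2]
R6 ← R6 + (5/2)·R3: [0, 0, 0, 0, -11/4]
R5 ← R5 + (7/4)·R4: [0, 0, 0, 0, 0]
R6 ← R6 + (11/24)·R4: [0, 0, 0, 0, 0]
The echelon form has 4 nonzero rows; the last pivot sits in the augmented column, so rank(P) = 3 but rank([P|b]) = 4.
Since the ranks differ, the system is inconsistent.
It has no solutions.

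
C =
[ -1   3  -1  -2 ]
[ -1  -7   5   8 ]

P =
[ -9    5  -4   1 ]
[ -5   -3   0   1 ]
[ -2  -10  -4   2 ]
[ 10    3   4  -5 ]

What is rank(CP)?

2

First compute CP:
[[-24, -10,   0,  10],
 [114, -10,  16, -38]]
Now row reduce the product.
R2 ← R2 + (19/4)·R1: [0, -115/2, 16, 19/2]
2 nonzero rows, so rank(CP) = 2.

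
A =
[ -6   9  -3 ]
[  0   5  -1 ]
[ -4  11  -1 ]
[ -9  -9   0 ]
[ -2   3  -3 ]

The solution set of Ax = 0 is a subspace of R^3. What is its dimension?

0

Row reduce to echelon form.
R3 ← R3 − (2/3)·R1: [0, 5, 1]
R4 ← R4 − (3/2)·R1: [0, -45/2, 9/2]
R5 ← R5 − (1/3)·R1: [0, 0, -2]
R3 ← R3 − R2: [0, 0, 2]
R4 ← R4 + (9/2)·R2: [0, 0, 0]
R5 ← R5 + R3: [0, 0, 0]
3 nonzero rows, so rank(A) = 3.
A has 3 columns; by rank–nullity, nullity = 3 − 3 = 0.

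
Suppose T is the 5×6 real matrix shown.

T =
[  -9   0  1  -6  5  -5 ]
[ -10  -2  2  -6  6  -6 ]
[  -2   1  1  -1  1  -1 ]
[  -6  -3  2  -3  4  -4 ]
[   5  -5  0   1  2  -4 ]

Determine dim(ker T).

2

Row reduce to echelon form.
R2 ← R2 − (10/9)·R1: [0, -2, 8/9, 2/3, 4/9, -4/9]
R3 ← R3 − (2/9)·R1: [0, 1, 7/9, 1/3, -1/9, 1/9]
R4 ← R4 − (2/3)·R1: [0, -3, 4/3, 1, 2/3, -2/3]
R5 ← R5 + (5/9)·R1: [0, -5, 5/9, -7/3, 43/9, -61/9]
R3 ← R3 + (1/2)·R2: [0, 0, 11/9, 2/3, 1/9, -1/9]
R4 ← R4 − (3/2)·R2: [0, 0, 0, 0, 0, 0]
R5 ← R5 − (5/2)·R2: [0, 0, -5/3, -4, 11/3, -17/3]
R5 ← R5 + (15/11)·R3: [0, 0, 0, -34/11, 42/11, -64/11]
Swap R4 ↔ R5
4 nonzero rows, so rank(T) = 4.
T has 6 columns; by rank–nullity, nullity = 6 − 4 = 2.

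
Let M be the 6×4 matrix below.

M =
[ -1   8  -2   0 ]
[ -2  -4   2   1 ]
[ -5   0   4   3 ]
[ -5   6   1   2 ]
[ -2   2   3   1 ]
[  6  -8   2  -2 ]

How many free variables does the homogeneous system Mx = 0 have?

0

Row reduce to echelon form.
R2 ← R2 − (2)·R1: [0, -20, 6, 1]
R3 ← R3 − (5)·R1: [0, -40, 14, 3]
R4 ← R4 − (5)·R1: [0, -34, 11, 2]
R5 ← R5 − (2)·R1: [0, -14, 7, 1]
R6 ← R6 + (6)·R1: [0, 40, -10, -2]
R3 ← R3 − (2)·R2: [0, 0, 2, 1]
R4 ← R4 − (17/10)·R2: [0, 0, 4/5, 3/10]
R5 ← R5 − (7/10)·R2: [0, 0, 14/5, 3/10]
R6 ← R6 + (2)·R2: [0, 0, 2, 0]
R4 ← R4 − (2/5)·R3: [0, 0, 0, -1/10]
R5 ← R5 − (7/5)·R3: [0, 0, 0, -11/10]
R6 ← R6 − R3: [0, 0, 0, -1]
R5 ← R5 − (11)·R4: [0, 0, 0, 0]
R6 ← R6 − (10)·R4: [0, 0, 0, 0]
4 nonzero rows, so rank(M) = 4.
M has 4 columns; by rank–nullity, nullity = 4 − 4 = 0.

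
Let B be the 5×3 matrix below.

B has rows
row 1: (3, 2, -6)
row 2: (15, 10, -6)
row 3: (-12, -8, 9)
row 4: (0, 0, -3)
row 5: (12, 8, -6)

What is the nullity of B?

1

Row reduce to echelon form.
R2 ← R2 − (5)·R1: [0, 0, 24]
R3 ← R3 + (4)·R1: [0, 0, -15]
R5 ← R5 − (4)·R1: [0, 0, 18]
R3 ← R3 + (5/8)·R2: [0, 0, 0]
R4 ← R4 + (1/8)·R2: [0, 0, 0]
R5 ← R5 − (3/4)·R2: [0, 0, 0]
2 nonzero rows, so rank(B) = 2.
B has 3 columns; by rank–nullity, nullity = 3 − 2 = 1.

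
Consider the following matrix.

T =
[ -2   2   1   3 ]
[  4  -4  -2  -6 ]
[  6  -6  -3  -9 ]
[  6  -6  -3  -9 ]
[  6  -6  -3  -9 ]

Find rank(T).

Row reduce to echelon form.
R2 ← R2 + (2)·R1: [0, 0, 0, 0]
R3 ← R3 + (3)·R1: [0, 0, 0, 0]
R4 ← R4 + (3)·R1: [0, 0, 0, 0]
R5 ← R5 + (3)·R1: [0, 0, 0, 0]
Echelon form has 1 nonzero row, so rank(T) = 1.

1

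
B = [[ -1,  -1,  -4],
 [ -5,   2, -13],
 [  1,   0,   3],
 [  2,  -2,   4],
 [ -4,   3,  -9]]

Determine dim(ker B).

1

Row reduce to echelon form.
R2 ← R2 − (5)·R1: [0, 7, 7]
R3 ← R3 + R1: [0, -1, -1]
R4 ← R4 + (2)·R1: [0, -4, -4]
R5 ← R5 − (4)·R1: [0, 7, 7]
R3 ← R3 + (1/7)·R2: [0, 0, 0]
R4 ← R4 + (4/7)·R2: [0, 0, 0]
R5 ← R5 − R2: [0, 0, 0]
2 nonzero rows, so rank(B) = 2.
B has 3 columns; by rank–nullity, nullity = 3 − 2 = 1.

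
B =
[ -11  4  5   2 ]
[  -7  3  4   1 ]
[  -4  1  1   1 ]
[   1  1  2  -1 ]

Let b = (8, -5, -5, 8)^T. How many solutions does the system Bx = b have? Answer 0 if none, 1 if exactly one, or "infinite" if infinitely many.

0

Row reduce the augmented matrix [B | b].
R2 ← R2 − (7/11)·R1: [0, 5/11, 9/11, -3/11, -111/11]
R3 ← R3 − (4/11)·R1: [0, -5/11, -9/11, 3/11, -87/11]
R4 ← R4 + (1/11)·R1: [0, 15/11, 27/11, -9/11, 96/11]
R3 ← R3 + R2: [0, 0, 0, 0, -18]
R4 ← R4 − (3)·R2: [0, 0, 0, 0, 39]
R4 ← R4 + (13/6)·R3: [0, 0, 0, 0, 0]
The echelon form has 3 nonzero rows; the last pivot sits in the augmented column, so rank(B) = 2 but rank([B|b]) = 3.
Since the ranks differ, the system is inconsistent.
It has no solutions.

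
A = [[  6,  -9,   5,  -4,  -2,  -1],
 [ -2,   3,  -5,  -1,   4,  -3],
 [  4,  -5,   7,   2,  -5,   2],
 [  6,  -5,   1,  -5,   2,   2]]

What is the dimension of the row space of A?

Row reduce to echelon form.
R2 ← R2 + (1/3)·R1: [0, 0, -10/3, -7/3, 10/3, -10/3]
R3 ← R3 − (2/3)·R1: [0, 1, 11/3, 14/3, -11/3, 8/3]
R4 ← R4 − R1: [0, 4, -4, -1, 4, 3]
Swap R2 ↔ R3
R4 ← R4 − (4)·R2: [0, 0, -56/3, -59/3, 56/3, -23/3]
R4 ← R4 − (28/5)·R3: [0, 0, 0, -33/5, 0, 11]
Echelon form has 4 nonzero rows, so rank(A) = 4.
The row space has dimension equal to the rank: 4.

4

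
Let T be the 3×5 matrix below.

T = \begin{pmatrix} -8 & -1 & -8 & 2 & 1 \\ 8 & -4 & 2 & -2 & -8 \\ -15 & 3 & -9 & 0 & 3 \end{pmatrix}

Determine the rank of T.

Row reduce to echelon form.
R2 ← R2 + R1: [0, -5, -6, 0, -7]
R3 ← R3 − (15/8)·R1: [0, 39/8, 6, -15/4, 9/8]
R3 ← R3 + (39/40)·R2: [0, 0, 3/20, -15/4, -57/10]
Echelon form has 3 nonzero rows, so rank(T) = 3.

3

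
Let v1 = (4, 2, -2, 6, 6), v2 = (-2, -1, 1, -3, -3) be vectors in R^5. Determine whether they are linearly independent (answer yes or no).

Form the matrix with these vectors as rows and row reduce.
R2 ← R2 + (1/2)·R1: [0, 0, 0, 0, 0]
1 nonzero row, so the 2 vectors span a space of dimension 1.
Since 1 < 2, the vectors are linearly dependent.

no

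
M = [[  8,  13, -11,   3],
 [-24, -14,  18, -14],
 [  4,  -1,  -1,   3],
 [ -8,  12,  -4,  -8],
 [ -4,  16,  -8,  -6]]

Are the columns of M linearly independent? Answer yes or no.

Row reduce M to echelon form.
R2 ← R2 + (3)·R1: [0, 25, -15, -5]
R3 ← R3 − (1/2)·R1: [0, -15/2, 9/2, 3/2]
R4 ← R4 + R1: [0, 25, -15, -5]
R5 ← R5 + (1/2)·R1: [0, 45/2, -27/2, -9/2]
R3 ← R3 + (3/10)·R2: [0, 0, 0, 0]
R4 ← R4 − R2: [0, 0, 0, 0]
R5 ← R5 − (9/10)·R2: [0, 0, 0, 0]
2 pivots among 4 columns.
Only 2 < 4 pivot columns, so the columns are linearly dependent.

no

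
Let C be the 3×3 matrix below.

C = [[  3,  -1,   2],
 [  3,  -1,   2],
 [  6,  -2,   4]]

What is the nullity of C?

2

Row reduce to echelon form.
R2 ← R2 − R1: [0, 0, 0]
R3 ← R3 − (2)·R1: [0, 0, 0]
1 nonzero row, so rank(C) = 1.
C has 3 columns; by rank–nullity, nullity = 3 − 1 = 2.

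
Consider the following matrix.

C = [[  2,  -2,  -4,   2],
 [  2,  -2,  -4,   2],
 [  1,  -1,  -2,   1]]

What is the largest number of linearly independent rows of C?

1

Row reduce to echelon form.
R2 ← R2 − R1: [0, 0, 0, 0]
R3 ← R3 − (1/2)·R1: [0, 0, 0, 0]
Echelon form has 1 nonzero row, so rank(C) = 1.
The rank gives the maximum number of linearly independent rows: 1.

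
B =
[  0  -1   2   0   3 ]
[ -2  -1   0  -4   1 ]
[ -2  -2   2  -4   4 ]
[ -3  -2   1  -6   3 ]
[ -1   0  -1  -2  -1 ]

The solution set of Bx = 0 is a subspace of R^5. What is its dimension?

3

Row reduce to echelon form.
Swap R1 ↔ R2
R3 ← R3 − R1: [0, -1, 2, 0, 3]
R4 ← R4 − (3/2)·R1: [0, -1/2, 1, 0, 3/2]
R5 ← R5 − (1/2)·R1: [0, 1/2, -1, 0, -3/2]
R3 ← R3 − R2: [0, 0, 0, 0, 0]
R4 ← R4 − (1/2)·R2: [0, 0, 0, 0, 0]
R5 ← R5 + (1/2)·R2: [0, 0, 0, 0, 0]
2 nonzero rows, so rank(B) = 2.
B has 5 columns; by rank–nullity, nullity = 5 − 2 = 3.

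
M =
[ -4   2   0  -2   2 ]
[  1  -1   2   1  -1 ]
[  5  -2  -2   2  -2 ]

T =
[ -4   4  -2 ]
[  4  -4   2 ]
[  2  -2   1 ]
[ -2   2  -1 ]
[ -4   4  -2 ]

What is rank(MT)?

First compute MT:
[[ 20, -20,  10],
 [ -2,   2,  -1],
 [-28,  28, -14]]
Now row reduce the product.
R2 ← R2 + (1/10)·R1: [0, 0, 0]
R3 ← R3 + (7/5)·R1: [0, 0, 0]
1 nonzero row, so rank(MT) = 1.

1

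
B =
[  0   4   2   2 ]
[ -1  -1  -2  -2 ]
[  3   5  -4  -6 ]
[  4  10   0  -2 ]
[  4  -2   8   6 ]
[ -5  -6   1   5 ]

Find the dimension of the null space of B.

0

Row reduce to echelon form.
Swap R1 ↔ R2
R3 ← R3 + (3)·R1: [0, 2, -10, -12]
R4 ← R4 + (4)·R1: [0, 6, -8, -10]
R5 ← R5 + (4)·R1: [0, -6, 0, -2]
R6 ← R6 − (5)·R1: [0, -1, 11, 15]
R3 ← R3 − (1/2)·R2: [0, 0, -11, -13]
R4 ← R4 − (3/2)·R2: [0, 0, -11, -13]
R5 ← R5 + (3/2)·R2: [0, 0, 3, 1]
R6 ← R6 + (1/4)·R2: [0, 0, 23/2, 31/2]
R4 ← R4 − R3: [0, 0, 0, 0]
R5 ← R5 + (3/11)·R3: [0, 0, 0, -28/11]
R6 ← R6 + (23/22)·R3: [0, 0, 0, 21/11]
Swap R4 ↔ R5
R6 ← R6 + (3/4)·R4: [0, 0, 0, 0]
4 nonzero rows, so rank(B) = 4.
B has 4 columns; by rank–nullity, nullity = 4 − 4 = 0.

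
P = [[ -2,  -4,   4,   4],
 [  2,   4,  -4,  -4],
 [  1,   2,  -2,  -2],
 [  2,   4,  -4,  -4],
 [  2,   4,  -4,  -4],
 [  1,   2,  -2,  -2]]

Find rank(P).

Row reduce to echelon form.
R2 ← R2 + R1: [0, 0, 0, 0]
R3 ← R3 + (1/2)·R1: [0, 0, 0, 0]
R4 ← R4 + R1: [0, 0, 0, 0]
R5 ← R5 + R1: [0, 0, 0, 0]
R6 ← R6 + (1/2)·R1: [0, 0, 0, 0]
Echelon form has 1 nonzero row, so rank(P) = 1.

1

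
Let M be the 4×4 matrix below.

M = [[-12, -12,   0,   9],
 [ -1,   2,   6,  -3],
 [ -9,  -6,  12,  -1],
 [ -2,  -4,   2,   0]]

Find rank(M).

3

Row reduce to echelon form.
R2 ← R2 − (1/12)·R1: [0, 3, 6, -15/4]
R3 ← R3 − (3/4)·R1: [0, 3, 12, -31/4]
R4 ← R4 − (1/6)·R1: [0, -2, 2, -3/2]
R3 ← R3 − R2: [0, 0, 6, -4]
R4 ← R4 + (2/3)·R2: [0, 0, 6, -4]
R4 ← R4 − R3: [0, 0, 0, 0]
Echelon form has 3 nonzero rows, so rank(M) = 3.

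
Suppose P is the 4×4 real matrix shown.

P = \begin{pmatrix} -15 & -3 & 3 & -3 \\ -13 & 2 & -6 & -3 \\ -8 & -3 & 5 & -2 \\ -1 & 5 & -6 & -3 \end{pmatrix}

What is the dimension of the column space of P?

Row reduce to echelon form.
R2 ← R2 − (13/15)·R1: [0, 23/5, -43/5, -2/5]
R3 ← R3 − (8/15)·R1: [0, -7/5, 17/5, -2/5]
R4 ← R4 − (1/15)·R1: [0, 26/5, -31/5, -14/5]
R3 ← R3 + (7/23)·R2: [0, 0, 18/23, -12/23]
R4 ← R4 − (26/23)·R2: [0, 0, 81/23, -54/23]
R4 ← R4 − (9/2)·R3: [0, 0, 0, 0]
Echelon form has 3 nonzero rows, so rank(P) = 3.
The column space has dimension equal to the rank: 3.

3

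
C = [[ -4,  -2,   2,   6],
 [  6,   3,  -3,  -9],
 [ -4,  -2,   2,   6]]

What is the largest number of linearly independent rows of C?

Row reduce to echelon form.
R2 ← R2 + (3/2)·R1: [0, 0, 0, 0]
R3 ← R3 − R1: [0, 0, 0, 0]
Echelon form has 1 nonzero row, so rank(C) = 1.
The rank gives the maximum number of linearly independent rows: 1.

1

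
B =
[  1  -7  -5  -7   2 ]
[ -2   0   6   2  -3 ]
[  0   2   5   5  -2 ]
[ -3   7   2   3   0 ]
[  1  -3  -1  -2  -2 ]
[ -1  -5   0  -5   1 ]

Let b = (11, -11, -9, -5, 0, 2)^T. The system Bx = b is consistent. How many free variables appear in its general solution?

Row reduce the augmented matrix [B | b].
R2 ← R2 + (2)·R1: [0, -14, -4, -12, 1, 11]
R4 ← R4 + (3)·R1: [0, -14, -13, -18, 6, 28]
R5 ← R5 − R1: [0, 4, 4, 5, -4, -11]
R6 ← R6 + R1: [0, -12, -5, -12, 3, 13]
R3 ← R3 + (1/7)·R2: [0, 0, 31/7, 23/7, -13/7, -52/7]
R4 ← R4 − R2: [0, 0, -9, -6, 5, 17]
R5 ← R5 + (2/7)·R2: [0, 0, 20/7, 11/7, -26/7, -55/7]
R6 ← R6 − (6/7)·R2: [0, 0, -11/7, -12/7, 15/7, 25/7]
R4 ← R4 + (63/31)·R3: [0, 0, 0, 21/31, 38/31, 59/31]
R5 ← R5 − (20/31)·R3: [0, 0, 0, -17/31, -78/31, -95/31]
R6 ← R6 + (11/31)·R3: [0, 0, 0, -17/31, 46/31, 29/31]
R5 ← R5 + (17/21)·R4: [0, 0, 0, 0, -32/21, -32/21]
R6 ← R6 + (17/21)·R4: [0, 0, 0, 0, 52/21, 52/21]
R6 ← R6 + (13/8)·R5: [0, 0, 0, 0, 0, 0]
The echelon form has 5 nonzero rows, and every pivot lies in the first 5 columns, so rank(B) = rank([B|b]) = 5.
The system is consistent.
Free variables = (unknowns) − (rank) = 5 − 5 = 0.

0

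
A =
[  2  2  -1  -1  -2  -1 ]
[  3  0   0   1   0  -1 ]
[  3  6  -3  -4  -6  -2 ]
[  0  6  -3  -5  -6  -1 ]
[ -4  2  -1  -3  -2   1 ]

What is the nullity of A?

4

Row reduce to echelon form.
R2 ← R2 − (3/2)·R1: [0, -3, 3/2, 5/2, 3, 1/2]
R3 ← R3 − (3/2)·R1: [0, 3, -3/2, -5/2, -3, -1/2]
R5 ← R5 + (2)·R1: [0, 6, -3, -5, -6, -1]
R3 ← R3 + R2: [0, 0, 0, 0, 0, 0]
R4 ← R4 + (2)·R2: [0, 0, 0, 0, 0, 0]
R5 ← R5 + (2)·R2: [0, 0, 0, 0, 0, 0]
2 nonzero rows, so rank(A) = 2.
A has 6 columns; by rank–nullity, nullity = 6 − 2 = 4.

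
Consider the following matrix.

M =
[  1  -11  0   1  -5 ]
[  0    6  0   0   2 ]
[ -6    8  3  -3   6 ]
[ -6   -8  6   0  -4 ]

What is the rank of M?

3

Row reduce to echelon form.
R3 ← R3 + (6)·R1: [0, -58, 3, 3, -24]
R4 ← R4 + (6)·R1: [0, -74, 6, 6, -34]
R3 ← R3 + (29/3)·R2: [0, 0, 3, 3, -14/3]
R4 ← R4 + (37/3)·R2: [0, 0, 6, 6, -28/3]
R4 ← R4 − (2)·R3: [0, 0, 0, 0, 0]
Echelon form has 3 nonzero rows, so rank(M) = 3.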